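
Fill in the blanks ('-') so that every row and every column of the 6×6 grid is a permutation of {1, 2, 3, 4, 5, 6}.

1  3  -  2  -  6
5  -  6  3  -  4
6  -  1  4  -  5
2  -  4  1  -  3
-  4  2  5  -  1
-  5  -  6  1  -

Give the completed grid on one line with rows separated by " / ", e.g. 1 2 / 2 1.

1 3 5 2 4 6 / 5 1 6 3 2 4 / 6 2 1 4 3 5 / 2 6 4 1 5 3 / 3 4 2 5 6 1 / 4 5 3 6 1 2

Cell (r1,c3): row 1 has {1,2,3,6}; column 3 has {1,2,4,6} → 5.
Cell (r1,c5): row 1 has {1,2,3,5,6}; column 5 has {1} → 4.
Cell (r2,c5): row 2 has {3,4,5,6}; column 5 has {1,4} → 2.
Cell (r3,c2): row 3 has {1,4,5,6}; column 2 has {3,4,5} → 2.
Cell (r3,c5): row 3 has {1,2,4,5,6}; column 5 has {1,2,4} → 3.
Cell (r4,c2): row 4 has {1,2,3,4}; column 2 has {2,3,4,5} → 6.
Cell (r4,c5): row 4 has {1,2,3,4,6}; column 5 has {1,2,3,4} → 5.
Cell (r5,c1): row 5 has {1,2,4,5}; column 1 has {1,2,5,6} → 3.
Cell (r5,c5): row 5 has {1,2,3,4,5}; column 5 has {1,2,3,4,5} → 6.
Cell (r6,c1): row 6 has {1,5,6}; column 1 has {1,2,3,5,6} → 4.
Cell (r6,c3): row 6 has {1,4,5,6}; column 3 has {1,2,4,5,6} → 3.
Cell (r6,c6): row 6 has {1,3,4,5,6}; column 6 has {1,3,4,5,6} → 2.
Cell (r2,c2): row 2 has {2,3,4,5,6}; column 2 has {2,3,4,5,6} → 1.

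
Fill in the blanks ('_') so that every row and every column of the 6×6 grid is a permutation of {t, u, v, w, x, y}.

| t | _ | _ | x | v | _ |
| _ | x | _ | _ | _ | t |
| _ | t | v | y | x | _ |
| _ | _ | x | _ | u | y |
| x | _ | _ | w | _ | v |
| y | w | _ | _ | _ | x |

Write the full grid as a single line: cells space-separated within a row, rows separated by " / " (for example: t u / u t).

(r4,c2) = v
(r4,c4) = t
(r6,c5) = t
(r4,c1) = w
(r5,c5) = y
(r6,c3) = u
(r6,c4) = v
(r2,c4) = u
(r2,c5) = w
(r3,c1) = u
(r3,c6) = w
(r5,c2) = u
(r5,c3) = t
(r1,c2) = y
(r1,c3) = w
(r1,c6) = u
(r2,c1) = v
(r2,c3) = y

t y w x v u / v x y u w t / u t v y x w / w v x t u y / x u t w y v / y w u v t x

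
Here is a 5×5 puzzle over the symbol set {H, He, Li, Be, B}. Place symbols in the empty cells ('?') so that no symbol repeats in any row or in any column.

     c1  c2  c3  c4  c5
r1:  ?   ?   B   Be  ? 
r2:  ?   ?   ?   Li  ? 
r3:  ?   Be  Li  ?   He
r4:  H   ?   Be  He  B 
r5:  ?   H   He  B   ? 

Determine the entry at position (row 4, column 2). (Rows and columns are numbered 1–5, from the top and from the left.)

Cell (r2,c3): row 2 has {Li}; column 3 has {He,Li,Be,B} → H.
Cell (r2,c5): row 2 has {H,Li}; column 5 has {He,B} → Be.
Cell (r3,c1): row 3 has {He,Li,Be}; column 1 has {H} → B.
Cell (r3,c4): row 3 has {He,Li,Be,B}; column 4 has {He,Li,Be,B} → H.
Cell (r4,c2): row 4 has {H,He,Be,B}; column 2 has {H,Be} → Li.

Li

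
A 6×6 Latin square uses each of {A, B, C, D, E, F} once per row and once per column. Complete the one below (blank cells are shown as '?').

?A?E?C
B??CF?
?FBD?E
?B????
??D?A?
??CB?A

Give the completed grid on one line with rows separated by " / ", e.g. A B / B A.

D A F E B C / B E A C F D / A F B D C E / C B E A D F / E C D F A B / F D C B E A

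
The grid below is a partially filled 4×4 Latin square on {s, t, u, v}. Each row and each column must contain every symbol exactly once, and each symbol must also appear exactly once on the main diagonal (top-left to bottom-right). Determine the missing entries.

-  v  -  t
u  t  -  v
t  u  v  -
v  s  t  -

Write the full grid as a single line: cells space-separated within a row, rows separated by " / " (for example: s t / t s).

s v u t / u t s v / t u v s / v s t u

row 1 has {t,v}; column 1 has {t,u,v}; the diagonal has {t,v} — only s is left for (r1,c1).
row 1 has {s,t,v}; column 3 has {t,v} — only u is left for (r1,c3).
row 2 has {t,u,v}; column 3 has {t,u,v} — only s is left for (r2,c3).
row 3 has {t,u,v}; column 4 has {t,v} — only s is left for (r3,c4).
row 4 has {s,t,v}; column 4 has {s,t,v}; the diagonal has {s,t,v} — only u is left for (r4,c4).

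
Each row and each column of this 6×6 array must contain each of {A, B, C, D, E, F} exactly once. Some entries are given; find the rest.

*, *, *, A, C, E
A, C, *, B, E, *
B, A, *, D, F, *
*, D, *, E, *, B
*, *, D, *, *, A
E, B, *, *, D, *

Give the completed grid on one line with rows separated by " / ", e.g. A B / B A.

D F B A C E / A C F B E D / B A E D F C / F D C E A B / C E D F B A / E B A C D F

At row 1, column 2: row 1 has {A,C,E}; column 2 has {A,B,C,D}; that leaves F.
At row 1, column 3: row 1 has {A,C,E,F}; column 3 has {D}; that leaves B.
At row 2, column 3: row 2 has {A,B,C,E}; column 3 has {B,D}; that leaves F.
At row 2, column 6: row 2 has {A,B,C,E,F}; column 6 has {A,B,E}; that leaves D.
At row 3, column 6: row 3 has {A,B,D,F}; column 6 has {A,B,D,E}; that leaves C.
At row 4, column 5: row 4 has {B,D,E}; column 5 has {C,D,E,F}; that leaves A.
At row 5, column 2: row 5 has {A,D}; column 2 has {A,B,C,D,F}; that leaves E.
At row 5, column 5: row 5 has {A,D,E}; column 5 has {A,C,D,E,F}; that leaves B.
At row 6, column 6: row 6 has {B,D,E}; column 6 has {A,B,C,D,E}; that leaves F.
At row 1, column 1: row 1 has {A,B,C,E,F}; column 1 has {A,B,E}; that leaves D.
At row 3, column 3: row 3 has {A,B,C,D,F}; column 3 has {B,D,F}; that leaves E.
At row 4, column 3: row 4 has {A,B,D,E}; column 3 has {B,D,E,F}; that leaves C.
At row 6, column 3: row 6 has {B,D,E,F}; column 3 has {B,C,D,E,F}; that leaves A.
At row 6, column 4: row 6 has {A,B,D,E,F}; column 4 has {A,B,D,E}; that leaves C.
At row 4, column 1: row 4 has {A,B,C,D,E}; column 1 has {A,B,D,E}; that leaves F.
At row 5, column 1: row 5 has {A,B,D,E}; column 1 has {A,B,D,E,F}; that leaves C.
At row 5, column 4: row 5 has {A,B,C,D,E}; column 4 has {A,B,C,D,E}; that leaves F.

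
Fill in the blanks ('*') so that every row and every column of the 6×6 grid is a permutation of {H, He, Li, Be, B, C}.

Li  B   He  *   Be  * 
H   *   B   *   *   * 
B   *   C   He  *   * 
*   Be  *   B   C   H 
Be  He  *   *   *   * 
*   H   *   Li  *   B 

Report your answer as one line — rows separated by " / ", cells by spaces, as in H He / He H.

Li B He H Be C / H C B Be Li He / B Li C He H Be / He Be Li B C H / Be He H C B Li / C H Be Li He B

(r1,c6) = C
(r3,c2) = Li
(r3,c5) = H
(r3,c6) = Be
(r4,c1) = He
(r4,c3) = Li
(r5,c3) = H
(r5,c4) = C
(r5,c6) = Li
(r6,c1) = C
(r6,c3) = Be
(r6,c5) = He
(r1,c4) = H
(r2,c2) = C
(r2,c4) = Be
(r2,c5) = Li
(r2,c6) = He
(r5,c5) = B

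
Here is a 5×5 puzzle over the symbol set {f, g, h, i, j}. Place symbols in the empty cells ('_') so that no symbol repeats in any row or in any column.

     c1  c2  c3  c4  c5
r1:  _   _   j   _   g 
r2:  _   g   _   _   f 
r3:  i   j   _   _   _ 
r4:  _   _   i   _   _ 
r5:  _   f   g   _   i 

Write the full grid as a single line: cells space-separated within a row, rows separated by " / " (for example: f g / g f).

Cell (r2,c3): row 2 has {f,g}; column 3 has {g,i,j} → h.
Cell (r3,c3): row 3 has {i,j}; column 3 has {g,h,i,j} → f.
Cell (r3,c5): row 3 has {f,i,j}; column 5 has {f,g,i} → h.
Cell (r4,c2): row 4 has {i}; column 2 has {f,g,j} → h.
Cell (r4,c5): row 4 has {h,i}; column 5 has {f,g,h,i} → j.
Cell (r1,c2): row 1 has {g,j}; column 2 has {f,g,h,j} → i.
Cell (r2,c1): row 2 has {f,g,h}; column 1 has {i} → j.
Cell (r2,c4): row 2 has {f,g,h,j}; column 4 is empty so far → i.
Cell (r3,c4): row 3 has {f,h,i,j}; column 4 has {i} → g.
Cell (r4,c4): row 4 has {h,i,j}; column 4 has {g,i} → f.
Cell (r5,c1): row 5 has {f,g,i}; column 1 has {i,j} → h.
Cell (r5,c4): row 5 has {f,g,h,i}; column 4 has {f,g,i} → j.
Cell (r1,c1): row 1 has {g,i,j}; column 1 has {h,i,j} → f.
Cell (r1,c4): row 1 has {f,g,i,j}; column 4 has {f,g,i,j} → h.
Cell (r4,c1): row 4 has {f,h,i,j}; column 1 has {f,h,i,j} → g.

f i j h g / j g h i f / i j f g h / g h i f j / h f g j i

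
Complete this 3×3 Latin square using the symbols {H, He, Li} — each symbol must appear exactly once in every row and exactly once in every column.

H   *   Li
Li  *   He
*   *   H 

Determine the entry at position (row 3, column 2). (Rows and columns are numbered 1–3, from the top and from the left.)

Li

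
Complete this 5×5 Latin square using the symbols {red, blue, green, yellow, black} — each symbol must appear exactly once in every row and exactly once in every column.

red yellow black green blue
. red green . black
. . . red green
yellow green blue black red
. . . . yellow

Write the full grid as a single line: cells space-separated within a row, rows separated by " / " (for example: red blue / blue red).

red yellow black green blue / blue red green yellow black / black blue yellow red green / yellow green blue black red / green black red blue yellow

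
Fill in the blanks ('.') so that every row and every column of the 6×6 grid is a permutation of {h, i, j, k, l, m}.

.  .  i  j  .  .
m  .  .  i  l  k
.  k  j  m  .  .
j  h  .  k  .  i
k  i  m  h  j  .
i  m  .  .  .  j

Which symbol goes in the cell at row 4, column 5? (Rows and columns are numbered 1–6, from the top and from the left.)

(r1,c2) = l
(r2,c2) = j
(r2,c3) = h
(r4,c3) = l
(r4,c5) = m

m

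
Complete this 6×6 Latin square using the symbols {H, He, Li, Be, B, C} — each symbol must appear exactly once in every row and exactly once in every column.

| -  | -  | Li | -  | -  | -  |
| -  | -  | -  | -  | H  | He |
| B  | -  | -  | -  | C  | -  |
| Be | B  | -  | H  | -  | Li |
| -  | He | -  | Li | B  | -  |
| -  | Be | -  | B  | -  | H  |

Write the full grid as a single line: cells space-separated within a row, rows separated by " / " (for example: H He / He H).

He H Li C Be B / Li C B Be H He / B Li H He C Be / Be B C H He Li / H He Be Li B C / C Be He B Li H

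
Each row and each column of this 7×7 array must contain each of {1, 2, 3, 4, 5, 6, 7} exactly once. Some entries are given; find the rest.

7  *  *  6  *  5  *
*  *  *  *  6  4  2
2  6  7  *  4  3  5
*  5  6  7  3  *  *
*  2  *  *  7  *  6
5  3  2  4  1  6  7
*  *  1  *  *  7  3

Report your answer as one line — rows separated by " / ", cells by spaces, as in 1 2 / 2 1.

At row 1, column 5: row 1 has {5,6,7}; column 5 has {1,3,4,6,7}; that leaves 2.
At row 3, column 4: row 3 has {2,3,4,5,6,7}; column 4 has {4,6,7}; that leaves 1.
At row 5, column 6: row 5 has {2,6,7}; column 6 has {3,4,5,6,7}; that leaves 1.
At row 7, column 2: row 7 has {1,3,7}; column 2 has {2,3,5,6}; that leaves 4.
At row 7, column 5: row 7 has {1,3,4,7}; column 5 has {1,2,3,4,6,7}; that leaves 5.
At row 1, column 2: row 1 has {2,5,6,7}; column 2 has {2,3,4,5,6}; that leaves 1.
At row 1, column 7: row 1 has {1,2,5,6,7}; column 7 has {2,3,5,6,7}; that leaves 4.
At row 2, column 2: row 2 has {2,4,6}; column 2 has {1,2,3,4,5,6}; that leaves 7.
At row 4, column 6: row 4 has {3,5,6,7}; column 6 has {1,3,4,5,6,7}; that leaves 2.
At row 4, column 7: row 4 has {2,3,5,6,7}; column 7 has {2,3,4,5,6,7}; that leaves 1.
At row 7, column 1: row 7 has {1,3,4,5,7}; column 1 has {2,5,7}; that leaves 6.
At row 7, column 4: row 7 has {1,3,4,5,6,7}; column 4 has {1,4,6,7}; that leaves 2.
At row 1, column 3: row 1 has {1,2,4,5,6,7}; column 3 has {1,2,6,7}; that leaves 3.
At row 2, column 3: row 2 has {2,4,6,7}; column 3 has {1,2,3,6,7}; that leaves 5.
At row 2, column 4: row 2 has {2,4,5,6,7}; column 4 has {1,2,4,6,7}; that leaves 3.
At row 4, column 1: row 4 has {1,2,3,5,6,7}; column 1 has {2,5,6,7}; that leaves 4.
At row 5, column 1: row 5 has {1,2,6,7}; column 1 has {2,4,5,6,7}; that leaves 3.
At row 5, column 3: row 5 has {1,2,3,6,7}; column 3 has {1,2,3,5,6,7}; that leaves 4.
At row 5, column 4: row 5 has {1,2,3,4,6,7}; column 4 has {1,2,3,4,6,7}; that leaves 5.
At row 2, column 1: row 2 has {2,3,4,5,6,7}; column 1 has {2,3,4,5,6,7}; that leaves 1.

7 1 3 6 2 5 4 / 1 7 5 3 6 4 2 / 2 6 7 1 4 3 5 / 4 5 6 7 3 2 1 / 3 2 4 5 7 1 6 / 5 3 2 4 1 6 7 / 6 4 1 2 5 7 3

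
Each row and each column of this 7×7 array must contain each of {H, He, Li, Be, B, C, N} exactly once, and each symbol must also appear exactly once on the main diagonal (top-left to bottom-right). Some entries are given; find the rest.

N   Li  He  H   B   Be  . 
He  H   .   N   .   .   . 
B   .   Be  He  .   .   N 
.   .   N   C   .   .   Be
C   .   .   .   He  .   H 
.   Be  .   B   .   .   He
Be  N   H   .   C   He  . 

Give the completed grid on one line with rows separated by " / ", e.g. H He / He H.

N Li He H B Be C / He H B N Be C Li / B C Be He Li H N / Li He N C H B Be / C B Li Be He N H / H Be C B N Li He / Be N H Li C He B

(r1,c7) = C
(r3,c2) = C
(r5,c2) = B
(r5,c3) = Li
(r5,c4) = Be
(r5,c6) = N
(r6,c3) = C
(r6,c6) = Li
(r7,c4) = Li
(r7,c7) = B
(r2,c3) = B
(r2,c6) = C
(r2,c7) = Li
(r3,c6) = H
(r4,c2) = He
(r4,c6) = B
(r6,c1) = H
(r6,c5) = N
(r2,c5) = Be
(r3,c5) = Li
(r4,c1) = Li
(r4,c5) = H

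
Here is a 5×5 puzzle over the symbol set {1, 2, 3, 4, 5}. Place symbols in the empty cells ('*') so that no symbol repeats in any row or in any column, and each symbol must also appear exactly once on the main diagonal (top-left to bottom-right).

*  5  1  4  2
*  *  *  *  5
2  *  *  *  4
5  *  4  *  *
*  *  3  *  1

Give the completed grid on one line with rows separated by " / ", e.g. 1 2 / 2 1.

3 5 1 4 2 / 1 4 2 3 5 / 2 3 5 1 4 / 5 1 4 2 3 / 4 2 3 5 1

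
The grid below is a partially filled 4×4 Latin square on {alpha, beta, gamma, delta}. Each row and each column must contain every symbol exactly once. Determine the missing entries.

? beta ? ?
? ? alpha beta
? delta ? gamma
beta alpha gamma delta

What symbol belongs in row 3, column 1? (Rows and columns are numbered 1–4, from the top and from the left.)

(r1,c3) = delta
(r1,c4) = alpha
(r2,c2) = gamma
(r3,c1) = alpha

alpha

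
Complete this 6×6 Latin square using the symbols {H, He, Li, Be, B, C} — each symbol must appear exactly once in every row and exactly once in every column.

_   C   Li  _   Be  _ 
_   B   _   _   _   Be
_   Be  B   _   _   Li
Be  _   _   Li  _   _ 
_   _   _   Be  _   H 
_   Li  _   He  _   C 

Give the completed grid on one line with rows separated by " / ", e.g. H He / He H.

H C Li B Be He / He B H C Li Be / C Be B H He Li / Be H He Li C B / Li He C Be B H / B Li Be He H C

At row 5, column 2: row 5 has {H,Be}; column 2 has {Li,Be,B,C}; that leaves He.
At row 5, column 3: row 5 has {H,He,Be}; column 3 has {Li,B}; that leaves C.
At row 4, column 2: row 4 has {Li,Be}; column 2 has {He,Li,Be,B,C}; that leaves H.
At row 4, column 3: row 4 has {H,Li,Be}; column 3 has {Li,B,C}; that leaves He.
At row 4, column 6: row 4 has {H,He,Li,Be}; column 6 has {H,Li,Be,C}; that leaves B.
At row 1, column 6: row 1 has {Li,Be,C}; column 6 has {H,Li,Be,B,C}; that leaves He.
At row 2, column 3: row 2 has {Be,B}; column 3 has {He,Li,B,C}; that leaves H.
At row 2, column 4: row 2 has {H,Be,B}; column 4 has {He,Li,Be}; that leaves C.
At row 3, column 4: row 3 has {Li,Be,B}; column 4 has {He,Li,Be,C}; that leaves H.
At row 4, column 5: row 4 has {H,He,Li,Be,B}; column 5 has {Be}; that leaves C.
At row 6, column 3: row 6 has {He,Li,C}; column 3 has {H,He,Li,B,C}; that leaves Be.
At row 1, column 4: row 1 has {He,Li,Be,C}; column 4 has {H,He,Li,Be,C}; that leaves B.
At row 3, column 5: row 3 has {H,Li,Be,B}; column 5 has {Be,C}; that leaves He.
At row 1, column 1: row 1 has {He,Li,Be,B,C}; column 1 has {Be}; that leaves H.
At row 2, column 5: row 2 has {H,Be,B,C}; column 5 has {He,Be,C}; that leaves Li.
At row 3, column 1: row 3 has {H,He,Li,Be,B}; column 1 has {H,Be}; that leaves C.
At row 5, column 5: row 5 has {H,He,Be,C}; column 5 has {He,Li,Be,C}; that leaves B.
At row 6, column 1: row 6 has {He,Li,Be,C}; column 1 has {H,Be,C}; that leaves B.
At row 6, column 5: row 6 has {He,Li,Be,B,C}; column 5 has {He,Li,Be,B,C}; that leaves H.
At row 2, column 1: row 2 has {H,Li,Be,B,C}; column 1 has {H,Be,B,C}; that leaves He.
At row 5, column 1: row 5 has {H,He,Be,B,C}; column 1 has {H,He,Be,B,C}; that leaves Li.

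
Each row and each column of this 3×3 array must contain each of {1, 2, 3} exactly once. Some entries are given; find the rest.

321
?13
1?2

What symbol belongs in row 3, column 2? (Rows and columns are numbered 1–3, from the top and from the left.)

(r2,c1) = 2
(r3,c2) = 3

3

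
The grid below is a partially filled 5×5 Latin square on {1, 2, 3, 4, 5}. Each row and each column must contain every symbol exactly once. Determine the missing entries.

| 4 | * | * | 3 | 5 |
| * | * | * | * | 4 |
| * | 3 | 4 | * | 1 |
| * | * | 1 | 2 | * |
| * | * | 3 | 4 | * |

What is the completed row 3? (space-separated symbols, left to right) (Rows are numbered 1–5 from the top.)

2 3 4 5 1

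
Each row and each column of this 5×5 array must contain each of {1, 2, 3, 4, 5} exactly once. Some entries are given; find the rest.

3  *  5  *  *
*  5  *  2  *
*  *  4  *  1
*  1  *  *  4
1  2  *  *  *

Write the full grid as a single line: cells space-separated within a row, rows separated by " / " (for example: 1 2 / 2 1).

(r1,c2) = 4
(r1,c4) = 1
(r1,c5) = 2
(r2,c1) = 4
(r2,c5) = 3
(r3,c2) = 3
(r3,c4) = 5
(r4,c4) = 3
(r5,c3) = 3
(r5,c4) = 4
(r5,c5) = 5
(r2,c3) = 1
(r3,c1) = 2
(r4,c1) = 5
(r4,c3) = 2

3 4 5 1 2 / 4 5 1 2 3 / 2 3 4 5 1 / 5 1 2 3 4 / 1 2 3 4 5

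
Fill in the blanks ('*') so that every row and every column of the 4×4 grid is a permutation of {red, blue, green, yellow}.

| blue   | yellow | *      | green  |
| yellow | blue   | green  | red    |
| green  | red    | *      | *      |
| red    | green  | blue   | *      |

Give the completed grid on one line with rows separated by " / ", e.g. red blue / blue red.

blue yellow red green / yellow blue green red / green red yellow blue / red green blue yellow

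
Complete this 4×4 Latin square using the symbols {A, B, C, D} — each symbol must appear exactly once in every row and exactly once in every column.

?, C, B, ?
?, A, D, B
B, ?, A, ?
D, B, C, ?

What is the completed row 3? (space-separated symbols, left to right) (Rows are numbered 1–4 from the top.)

At row 1, column 1: row 1 has {B,C}; column 1 has {B,D}; that leaves A.
At row 1, column 4: row 1 has {A,B,C}; column 4 has {B}; that leaves D.
At row 2, column 1: row 2 has {A,B,D}; column 1 has {A,B,D}; that leaves C.
At row 3, column 2: row 3 has {A,B}; column 2 has {A,B,C}; that leaves D.
At row 3, column 4: row 3 has {A,B,D}; column 4 has {B,D}; that leaves C.

B D A C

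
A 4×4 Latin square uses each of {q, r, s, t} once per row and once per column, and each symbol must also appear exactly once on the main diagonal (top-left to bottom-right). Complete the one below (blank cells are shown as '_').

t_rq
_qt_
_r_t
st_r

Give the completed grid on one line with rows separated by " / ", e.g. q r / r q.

t s r q / r q t s / q r s t / s t q r

(r1,c2) = s
(r2,c1) = r
(r2,c4) = s
(r3,c1) = q
(r3,c3) = s
(r4,c3) = q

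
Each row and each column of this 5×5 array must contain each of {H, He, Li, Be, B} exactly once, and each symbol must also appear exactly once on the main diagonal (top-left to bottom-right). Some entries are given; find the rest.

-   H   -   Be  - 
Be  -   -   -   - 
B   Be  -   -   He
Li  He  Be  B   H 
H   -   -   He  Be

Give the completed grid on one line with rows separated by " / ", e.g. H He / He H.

He H B Be Li / Be Li He H B / B Be H Li He / Li He Be B H / H B Li He Be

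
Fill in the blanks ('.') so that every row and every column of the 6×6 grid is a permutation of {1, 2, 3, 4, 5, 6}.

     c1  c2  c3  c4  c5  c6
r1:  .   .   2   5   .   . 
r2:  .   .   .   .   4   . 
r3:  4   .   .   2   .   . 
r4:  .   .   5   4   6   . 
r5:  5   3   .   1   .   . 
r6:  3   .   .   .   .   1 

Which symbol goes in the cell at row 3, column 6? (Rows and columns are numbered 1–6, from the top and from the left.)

5

At row 5, column 5: row 5 has {1,3,5}; column 5 has {4,6}; that leaves 2.
At row 6, column 4: row 6 has {1,3}; column 4 has {1,2,4,5}; that leaves 6.
At row 6, column 5: row 6 has {1,3,6}; column 5 has {2,4,6}; that leaves 5.
At row 2, column 4: row 2 has {4}; column 4 has {1,2,4,5,6}; that leaves 3.
At row 6, column 3: row 6 has {1,3,5,6}; column 3 has {2,5}; that leaves 4.
At row 5, column 3: row 5 has {1,2,3,5}; column 3 has {2,4,5}; that leaves 6.
At row 5, column 6: row 5 has {1,2,3,5,6}; column 6 has {1}; that leaves 4.
At row 6, column 2: row 6 has {1,3,4,5,6}; column 2 has {3}; that leaves 2.
At row 2, column 3: row 2 has {3,4}; column 3 has {2,4,5,6}; that leaves 1.
At row 3, column 3: row 3 has {2,4}; column 3 has {1,2,4,5,6}; that leaves 3.
At row 3, column 5: row 3 has {2,3,4}; column 5 has {2,4,5,6}; that leaves 1.
At row 4, column 2: row 4 has {4,5,6}; column 2 has {2,3}; that leaves 1.
At row 1, column 5: row 1 has {2,5}; column 5 has {1,2,4,5,6}; that leaves 3.
At row 1, column 6: row 1 has {2,3,5}; column 6 has {1,4}; that leaves 6.
At row 3, column 6: row 3 has {1,2,3,4}; column 6 has {1,4,6}; that leaves 5.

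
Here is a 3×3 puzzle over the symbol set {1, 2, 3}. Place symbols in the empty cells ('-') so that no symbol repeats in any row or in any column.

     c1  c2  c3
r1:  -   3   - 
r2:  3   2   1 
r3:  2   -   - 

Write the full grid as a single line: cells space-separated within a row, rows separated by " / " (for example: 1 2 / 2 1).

1 3 2 / 3 2 1 / 2 1 3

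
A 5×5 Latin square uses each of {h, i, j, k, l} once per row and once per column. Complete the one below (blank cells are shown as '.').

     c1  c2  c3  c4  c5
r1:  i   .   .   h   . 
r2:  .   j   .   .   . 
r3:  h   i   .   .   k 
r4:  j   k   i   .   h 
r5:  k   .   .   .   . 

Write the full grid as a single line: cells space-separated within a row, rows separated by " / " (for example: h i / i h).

i l k h j / l j h k i / h i l j k / j k i l h / k h j i l

(r1,c2) = l
(r1,c5) = j
(r2,c1) = l
(r2,c5) = i
(r4,c4) = l
(r5,c2) = h
(r5,c5) = l
(r1,c3) = k
(r2,c3) = h
(r2,c4) = k
(r3,c4) = j
(r5,c3) = j
(r5,c4) = i
(r3,c3) = l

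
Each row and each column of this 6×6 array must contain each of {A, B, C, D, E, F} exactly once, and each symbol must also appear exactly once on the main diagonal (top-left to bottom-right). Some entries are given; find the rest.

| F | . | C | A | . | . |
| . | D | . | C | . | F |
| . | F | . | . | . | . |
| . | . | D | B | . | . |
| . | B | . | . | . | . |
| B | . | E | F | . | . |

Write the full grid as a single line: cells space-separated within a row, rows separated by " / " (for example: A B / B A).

F E C A B D / E D B C A F / D F A E C B / A C D B F E / C B F D E A / B A E F D C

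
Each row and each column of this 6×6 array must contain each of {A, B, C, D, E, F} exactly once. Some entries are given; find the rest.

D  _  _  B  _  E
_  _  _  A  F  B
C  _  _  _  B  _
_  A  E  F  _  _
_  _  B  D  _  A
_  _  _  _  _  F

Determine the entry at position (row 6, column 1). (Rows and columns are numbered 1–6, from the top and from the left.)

A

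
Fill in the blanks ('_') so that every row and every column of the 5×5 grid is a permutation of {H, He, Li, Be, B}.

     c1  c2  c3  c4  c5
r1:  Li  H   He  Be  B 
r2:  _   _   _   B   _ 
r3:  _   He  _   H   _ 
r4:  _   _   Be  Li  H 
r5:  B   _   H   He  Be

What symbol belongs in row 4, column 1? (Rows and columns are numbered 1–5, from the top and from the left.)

(r2,c3) = Li
(r2,c5) = He
(r3,c1) = Be
(r3,c3) = B
(r3,c5) = Li
(r4,c1) = He

He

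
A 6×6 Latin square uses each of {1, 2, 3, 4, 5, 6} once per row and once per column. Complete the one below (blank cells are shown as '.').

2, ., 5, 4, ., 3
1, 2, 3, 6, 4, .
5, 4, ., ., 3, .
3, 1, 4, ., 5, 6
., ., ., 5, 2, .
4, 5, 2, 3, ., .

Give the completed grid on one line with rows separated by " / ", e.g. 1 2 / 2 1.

Cell (r1,c2): row 1 has {2,3,4,5}; column 2 has {1,2,4,5} → 6.
Cell (r1,c5): row 1 has {2,3,4,5,6}; column 5 has {2,3,4,5} → 1.
Cell (r2,c6): row 2 has {1,2,3,4,6}; column 6 has {3,6} → 5.
Cell (r4,c4): row 4 has {1,3,4,5,6}; column 4 has {3,4,5,6} → 2.
Cell (r5,c1): row 5 has {2,5}; column 1 has {1,2,3,4,5} → 6.
Cell (r5,c2): row 5 has {2,5,6}; column 2 has {1,2,4,5,6} → 3.
Cell (r5,c3): row 5 has {2,3,5,6}; column 3 has {2,3,4,5} → 1.
Cell (r5,c6): row 5 has {1,2,3,5,6}; column 6 has {3,5,6} → 4.
Cell (r6,c5): row 6 has {2,3,4,5}; column 5 has {1,2,3,4,5} → 6.
Cell (r6,c6): row 6 has {2,3,4,5,6}; column 6 has {3,4,5,6} → 1.
Cell (r3,c3): row 3 has {3,4,5}; column 3 has {1,2,3,4,5} → 6.
Cell (r3,c4): row 3 has {3,4,5,6}; column 4 has {2,3,4,5,6} → 1.
Cell (r3,c6): row 3 has {1,3,4,5,6}; column 6 has {1,3,4,5,6} → 2.

2 6 5 4 1 3 / 1 2 3 6 4 5 / 5 4 6 1 3 2 / 3 1 4 2 5 6 / 6 3 1 5 2 4 / 4 5 2 3 6 1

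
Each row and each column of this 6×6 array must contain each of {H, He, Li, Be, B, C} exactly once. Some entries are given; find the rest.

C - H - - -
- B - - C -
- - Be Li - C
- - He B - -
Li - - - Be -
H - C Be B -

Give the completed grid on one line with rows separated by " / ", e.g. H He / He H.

C Be H He Li B / He B Li H C Be / B H Be Li He C / Be C He B H Li / Li He B C Be H / H Li C Be B He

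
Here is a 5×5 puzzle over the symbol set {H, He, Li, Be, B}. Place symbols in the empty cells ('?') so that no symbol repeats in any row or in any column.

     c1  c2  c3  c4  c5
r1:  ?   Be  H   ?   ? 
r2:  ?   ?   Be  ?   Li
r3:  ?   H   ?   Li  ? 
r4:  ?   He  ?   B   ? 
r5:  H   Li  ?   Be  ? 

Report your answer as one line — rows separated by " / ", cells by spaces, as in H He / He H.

Li Be H He B / He B Be H Li / B H He Li Be / Be He Li B H / H Li B Be He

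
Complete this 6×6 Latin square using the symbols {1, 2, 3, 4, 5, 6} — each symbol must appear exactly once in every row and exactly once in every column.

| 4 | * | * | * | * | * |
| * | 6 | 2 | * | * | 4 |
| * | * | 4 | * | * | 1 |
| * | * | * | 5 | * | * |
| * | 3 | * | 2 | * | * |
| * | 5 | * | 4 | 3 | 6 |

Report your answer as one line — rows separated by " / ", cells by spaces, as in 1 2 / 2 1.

4 1 5 6 2 3 / 3 6 2 1 5 4 / 5 2 4 3 6 1 / 6 4 3 5 1 2 / 1 3 6 2 4 5 / 2 5 1 4 3 6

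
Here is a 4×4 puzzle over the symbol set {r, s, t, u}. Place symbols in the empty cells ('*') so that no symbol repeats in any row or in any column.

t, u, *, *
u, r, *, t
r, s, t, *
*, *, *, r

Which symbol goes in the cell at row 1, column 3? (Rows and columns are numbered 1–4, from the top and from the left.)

Cell (r1,c4): row 1 has {t,u}; column 4 has {r,t} → s.
Cell (r2,c3): row 2 has {r,t,u}; column 3 has {t} → s.
Cell (r3,c4): row 3 has {r,s,t}; column 4 has {r,s,t} → u.
Cell (r4,c1): row 4 has {r}; column 1 has {r,t,u} → s.
Cell (r4,c2): row 4 has {r,s}; column 2 has {r,s,u} → t.
Cell (r4,c3): row 4 has {r,s,t}; column 3 has {s,t} → u.
Cell (r1,c3): row 1 has {s,t,u}; column 3 has {s,t,u} → r.

r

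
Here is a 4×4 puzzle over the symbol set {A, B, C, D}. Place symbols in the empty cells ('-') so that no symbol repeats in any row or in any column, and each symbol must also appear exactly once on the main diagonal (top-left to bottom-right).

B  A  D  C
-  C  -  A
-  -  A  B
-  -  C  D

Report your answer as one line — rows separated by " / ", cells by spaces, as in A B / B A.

B A D C / D C B A / C D A B / A B C D

(r2,c1) = D
(r2,c3) = B
(r3,c1) = C
(r3,c2) = D
(r4,c1) = A
(r4,c2) = B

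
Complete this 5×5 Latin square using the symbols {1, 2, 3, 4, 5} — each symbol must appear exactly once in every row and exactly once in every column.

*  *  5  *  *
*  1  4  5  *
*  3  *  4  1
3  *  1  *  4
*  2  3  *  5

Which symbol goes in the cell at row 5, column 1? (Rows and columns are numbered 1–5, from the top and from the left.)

Cell (r1,c2): row 1 has {5}; column 2 has {1,2,3} → 4.
Cell (r2,c1): row 2 has {1,4,5}; column 1 has {3} → 2.
Cell (r2,c5): row 2 has {1,2,4,5}; column 5 has {1,4,5} → 3.
Cell (r3,c1): row 3 has {1,3,4}; column 1 has {2,3} → 5.
Cell (r3,c3): row 3 has {1,3,4,5}; column 3 has {1,3,4,5} → 2.
Cell (r4,c2): row 4 has {1,3,4}; column 2 has {1,2,3,4} → 5.
Cell (r4,c4): row 4 has {1,3,4,5}; column 4 has {4,5} → 2.
Cell (r5,c4): row 5 has {2,3,5}; column 4 has {2,4,5} → 1.
Cell (r1,c1): row 1 has {4,5}; column 1 has {2,3,5} → 1.
Cell (r1,c4): row 1 has {1,4,5}; column 4 has {1,2,4,5} → 3.
Cell (r1,c5): row 1 has {1,3,4,5}; column 5 has {1,3,4,5} → 2.
Cell (r5,c1): row 5 has {1,2,3,5}; column 1 has {1,2,3,5} → 4.

4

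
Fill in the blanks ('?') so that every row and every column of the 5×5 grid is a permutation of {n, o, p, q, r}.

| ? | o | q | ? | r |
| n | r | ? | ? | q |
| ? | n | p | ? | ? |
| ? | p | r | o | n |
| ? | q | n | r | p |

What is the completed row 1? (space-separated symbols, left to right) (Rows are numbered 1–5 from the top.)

At row 1, column 1: row 1 has {o,q,r}; column 1 has {n}; that leaves p.
At row 1, column 4: row 1 has {o,p,q,r}; column 4 has {o,r}; that leaves n.

p o q n r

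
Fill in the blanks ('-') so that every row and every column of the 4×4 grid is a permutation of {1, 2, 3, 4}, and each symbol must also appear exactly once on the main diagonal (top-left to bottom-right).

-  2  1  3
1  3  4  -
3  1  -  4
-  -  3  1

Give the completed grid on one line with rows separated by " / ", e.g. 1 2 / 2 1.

4 2 1 3 / 1 3 4 2 / 3 1 2 4 / 2 4 3 1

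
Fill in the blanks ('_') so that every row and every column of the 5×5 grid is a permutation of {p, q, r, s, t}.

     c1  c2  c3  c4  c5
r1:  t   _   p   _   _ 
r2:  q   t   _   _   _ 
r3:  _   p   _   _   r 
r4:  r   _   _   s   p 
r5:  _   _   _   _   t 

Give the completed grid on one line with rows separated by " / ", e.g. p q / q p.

t s p r q / q t r p s / s p q t r / r q t s p / p r s q t

(r2,c5) = s
(r3,c1) = s
(r4,c2) = q
(r4,c3) = t
(r5,c1) = p
(r1,c5) = q
(r2,c3) = r
(r2,c4) = p
(r3,c3) = q
(r3,c4) = t
(r5,c3) = s
(r1,c4) = r
(r5,c2) = r
(r5,c4) = q
(r1,c2) = s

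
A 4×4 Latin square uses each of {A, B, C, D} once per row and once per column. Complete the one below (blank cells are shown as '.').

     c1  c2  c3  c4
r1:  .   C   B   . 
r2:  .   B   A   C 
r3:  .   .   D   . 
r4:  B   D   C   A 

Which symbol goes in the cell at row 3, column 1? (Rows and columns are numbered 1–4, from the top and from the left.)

C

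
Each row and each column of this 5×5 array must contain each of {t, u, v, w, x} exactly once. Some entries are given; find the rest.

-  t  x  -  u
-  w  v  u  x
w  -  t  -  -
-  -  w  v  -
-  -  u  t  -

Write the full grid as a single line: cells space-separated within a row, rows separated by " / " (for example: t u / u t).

v t x w u / t w v u x / w u t x v / u x w v t / x v u t w

(r1,c1) = v
(r1,c4) = w
(r2,c1) = t
(r3,c4) = x
(r3,c5) = v
(r4,c5) = t
(r5,c1) = x
(r5,c2) = v
(r5,c5) = w
(r3,c2) = u
(r4,c1) = u
(r4,c2) = x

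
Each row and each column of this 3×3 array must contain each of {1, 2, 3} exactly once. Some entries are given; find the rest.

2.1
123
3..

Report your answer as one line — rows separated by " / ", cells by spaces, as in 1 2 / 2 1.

2 3 1 / 1 2 3 / 3 1 2

(r1,c2) = 3
(r3,c2) = 1
(r3,c3) = 2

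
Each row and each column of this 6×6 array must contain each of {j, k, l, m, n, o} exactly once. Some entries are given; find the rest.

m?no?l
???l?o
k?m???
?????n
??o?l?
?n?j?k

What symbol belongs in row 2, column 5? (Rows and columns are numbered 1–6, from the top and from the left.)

row 3 has {k,m}; column 4 has {j,l,o} — only n is left for (r3,c4).
row 3 has {k,m,n}; column 6 has {k,l,n,o} — only j is left for (r3,c6).
row 5 has {l,o}; column 6 has {j,k,l,n,o} — only m is left for (r5,c6).
row 6 has {j,k,n}; column 3 has {m,n,o} — only l is left for (r6,c3).
row 3 has {j,k,m,n}; column 5 has {l} — only o is left for (r3,c5).
row 5 has {l,m,o}; column 4 has {j,l,n,o} — only k is left for (r5,c4).
row 6 has {j,k,l,n}; column 1 has {k,m} — only o is left for (r6,c1).
row 6 has {j,k,l,n,o}; column 5 has {l,o} — only m is left for (r6,c5).
row 3 has {j,k,m,n,o}; column 2 has {n} — only l is left for (r3,c2).
row 4 has {n}; column 4 has {j,k,l,n,o} — only m is left for (r4,c4).
row 5 has {k,l,m,o}; column 2 has {l,n} — only j is left for (r5,c2).
row 1 has {l,m,n,o}; column 2 has {j,l,n} — only k is left for (r1,c2).
row 1 has {k,l,m,n,o}; column 5 has {l,m,o} — only j is left for (r1,c5).
row 2 has {l,o}; column 2 has {j,k,l,n} — only m is left for (r2,c2).
row 4 has {m,n}; column 2 has {j,k,l,m,n} — only o is left for (r4,c2).
row 4 has {m,n,o}; column 5 has {j,l,m,o} — only k is left for (r4,c5).
row 5 has {j,k,l,m,o}; column 1 has {k,m,o} — only n is left for (r5,c1).
row 2 has {l,m,o}; column 1 has {k,m,n,o} — only j is left for (r2,c1).
row 2 has {j,l,m,o}; column 3 has {l,m,n,o} — only k is left for (r2,c3).
row 2 has {j,k,l,m,o}; column 5 has {j,k,l,m,o} — only n is left for (r2,c5).

n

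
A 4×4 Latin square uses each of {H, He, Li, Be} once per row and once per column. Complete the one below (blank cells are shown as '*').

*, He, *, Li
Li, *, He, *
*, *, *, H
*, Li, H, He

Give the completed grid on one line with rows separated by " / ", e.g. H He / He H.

H He Be Li / Li H He Be / He Be Li H / Be Li H He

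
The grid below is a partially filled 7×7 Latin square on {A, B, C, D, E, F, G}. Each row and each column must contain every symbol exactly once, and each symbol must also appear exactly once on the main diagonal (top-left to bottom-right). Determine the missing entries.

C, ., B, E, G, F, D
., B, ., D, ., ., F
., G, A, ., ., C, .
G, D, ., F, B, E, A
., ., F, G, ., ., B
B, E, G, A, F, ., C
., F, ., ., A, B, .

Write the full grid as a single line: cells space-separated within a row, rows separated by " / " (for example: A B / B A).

C A B E G F D / A B E D C G F / F G A B D C E / G D C F B E A / D C F G E A B / B E G A F D C / E F D C A B G

(r1,c2) = A
(r3,c4) = B
(r3,c7) = E
(r4,c3) = C
(r5,c2) = C
(r6,c6) = D
(r7,c4) = C
(r7,c7) = G
(r2,c3) = E
(r2,c5) = C
(r3,c5) = D
(r5,c5) = E
(r5,c6) = A
(r7,c3) = D
(r2,c1) = A
(r2,c6) = G
(r3,c1) = F
(r5,c1) = D
(r7,c1) = E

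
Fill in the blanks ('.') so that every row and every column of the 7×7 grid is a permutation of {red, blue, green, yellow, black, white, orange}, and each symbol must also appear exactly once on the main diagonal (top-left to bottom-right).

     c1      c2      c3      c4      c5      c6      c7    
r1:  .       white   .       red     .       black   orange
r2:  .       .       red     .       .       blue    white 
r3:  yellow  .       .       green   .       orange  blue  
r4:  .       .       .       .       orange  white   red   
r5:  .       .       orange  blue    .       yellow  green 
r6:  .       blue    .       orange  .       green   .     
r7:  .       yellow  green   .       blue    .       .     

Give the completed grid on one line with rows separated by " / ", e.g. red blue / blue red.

blue white yellow red green black orange / green orange red black yellow blue white / yellow red white green black orange blue / black green blue yellow orange white red / white black orange blue red yellow green / red blue black orange white green yellow / orange yellow green white blue red black

(r1,c1) = blue
(r1,c3) = yellow
(r1,c5) = green
(r7,c6) = red
(r7,c7) = black
(r2,c2) = orange
(r3,c3) = white
(r4,c4) = yellow
(r5,c5) = red
(r6,c3) = black
(r6,c7) = yellow
(r7,c4) = white
(r2,c4) = black
(r2,c5) = yellow
(r3,c5) = black
(r4,c3) = blue
(r5,c2) = black
(r6,c5) = white
(r7,c1) = orange
(r2,c1) = green
(r3,c2) = red
(r4,c1) = black
(r4,c2) = green
(r5,c1) = white
(r6,c1) = red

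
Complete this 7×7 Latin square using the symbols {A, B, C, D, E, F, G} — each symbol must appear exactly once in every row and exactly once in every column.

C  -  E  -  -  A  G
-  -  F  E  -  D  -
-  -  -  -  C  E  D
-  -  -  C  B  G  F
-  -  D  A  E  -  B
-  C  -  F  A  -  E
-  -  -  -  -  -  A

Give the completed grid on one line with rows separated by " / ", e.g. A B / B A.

C B E D F A G / B A F E G D C / A F B G C E D / E D A C B G F / F G D A E C B / D C G F A B E / G E C B D F A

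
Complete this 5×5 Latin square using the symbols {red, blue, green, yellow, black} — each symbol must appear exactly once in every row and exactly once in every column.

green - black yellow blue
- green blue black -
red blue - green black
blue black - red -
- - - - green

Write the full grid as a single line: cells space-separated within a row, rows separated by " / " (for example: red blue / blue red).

Cell (r1,c2): row 1 has {blue,green,yellow,black}; column 2 has {blue,green,black} → red.
Cell (r2,c1): row 2 has {blue,green,black}; column 1 has {red,blue,green} → yellow.
Cell (r2,c5): row 2 has {blue,green,yellow,black}; column 5 has {blue,green,black} → red.
Cell (r3,c3): row 3 has {red,blue,green,black}; column 3 has {blue,black} → yellow.
Cell (r4,c3): row 4 has {red,blue,black}; column 3 has {blue,yellow,black} → green.
Cell (r4,c5): row 4 has {red,blue,green,black}; column 5 has {red,blue,green,black} → yellow.
Cell (r5,c1): row 5 has {green}; column 1 has {red,blue,green,yellow} → black.
Cell (r5,c2): row 5 has {green,black}; column 2 has {red,blue,green,black} → yellow.
Cell (r5,c3): row 5 has {green,yellow,black}; column 3 has {blue,green,yellow,black} → red.
Cell (r5,c4): row 5 has {red,green,yellow,black}; column 4 has {red,green,yellow,black} → blue.

green red black yellow blue / yellow green blue black red / red blue yellow green black / blue black green red yellow / black yellow red blue green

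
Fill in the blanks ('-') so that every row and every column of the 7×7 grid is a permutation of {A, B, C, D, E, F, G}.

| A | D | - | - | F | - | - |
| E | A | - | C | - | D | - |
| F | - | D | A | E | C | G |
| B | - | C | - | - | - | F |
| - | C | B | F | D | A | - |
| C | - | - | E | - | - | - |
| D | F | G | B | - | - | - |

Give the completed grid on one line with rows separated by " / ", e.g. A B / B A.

A D E G F B C / E A F C G D B / F B D A E C G / B E C D A G F / G C B F D A E / C G A E B F D / D F G B C E A

At row 1, column 3: row 1 has {A,D,F}; column 3 has {B,C,D,G}; that leaves E.
At row 1, column 4: row 1 has {A,D,E,F}; column 4 has {A,B,C,E,F}; that leaves G.
At row 1, column 6: row 1 has {A,D,E,F,G}; column 6 has {A,C,D}; that leaves B.
At row 1, column 7: row 1 has {A,B,D,E,F,G}; column 7 has {F,G}; that leaves C.
At row 2, column 3: row 2 has {A,C,D,E}; column 3 has {B,C,D,E,G}; that leaves F.
At row 2, column 7: row 2 has {A,C,D,E,F}; column 7 has {C,F,G}; that leaves B.
At row 3, column 2: row 3 has {A,C,D,E,F,G}; column 2 has {A,C,D,F}; that leaves B.
At row 4, column 4: row 4 has {B,C,F}; column 4 has {A,B,C,E,F,G}; that leaves D.
At row 5, column 1: row 5 has {A,B,C,D,F}; column 1 has {A,B,C,D,E,F}; that leaves G.
At row 5, column 7: row 5 has {A,B,C,D,F,G}; column 7 has {B,C,F,G}; that leaves E.
At row 6, column 2: row 6 has {C,E}; column 2 has {A,B,C,D,F}; that leaves G.
At row 6, column 3: row 6 has {C,E,G}; column 3 has {B,C,D,E,F,G}; that leaves A.
At row 6, column 5: row 6 has {A,C,E,G}; column 5 has {D,E,F}; that leaves B.
At row 6, column 6: row 6 has {A,B,C,E,G}; column 6 has {A,B,C,D}; that leaves F.
At row 6, column 7: row 6 has {A,B,C,E,F,G}; column 7 has {B,C,E,F,G}; that leaves D.
At row 7, column 6: row 7 has {B,D,F,G}; column 6 has {A,B,C,D,F}; that leaves E.
At row 7, column 7: row 7 has {B,D,E,F,G}; column 7 has {B,C,D,E,F,G}; that leaves A.
At row 2, column 5: row 2 has {A,B,C,D,E,F}; column 5 has {B,D,E,F}; that leaves G.
At row 4, column 2: row 4 has {B,C,D,F}; column 2 has {A,B,C,D,F,G}; that leaves E.
At row 4, column 5: row 4 has {B,C,D,E,F}; column 5 has {B,D,E,F,G}; that leaves A.
At row 4, column 6: row 4 has {A,B,C,D,E,F}; column 6 has {A,B,C,D,E,F}; that leaves G.
At row 7, column 5: row 7 has {A,B,D,E,F,G}; column 5 has {A,B,D,E,F,G}; that leaves C.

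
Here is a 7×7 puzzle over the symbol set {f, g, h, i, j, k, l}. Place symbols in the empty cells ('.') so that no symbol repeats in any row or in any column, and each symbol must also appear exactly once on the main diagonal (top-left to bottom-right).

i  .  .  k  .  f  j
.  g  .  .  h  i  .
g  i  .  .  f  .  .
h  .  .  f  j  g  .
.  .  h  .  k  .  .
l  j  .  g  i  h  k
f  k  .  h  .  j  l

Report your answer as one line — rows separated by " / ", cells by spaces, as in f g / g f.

i h g k l f j / k g l j h i f / g i j l f k h / h l k f j g i / j f h i k l g / l j f g i h k / f k i h g j l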